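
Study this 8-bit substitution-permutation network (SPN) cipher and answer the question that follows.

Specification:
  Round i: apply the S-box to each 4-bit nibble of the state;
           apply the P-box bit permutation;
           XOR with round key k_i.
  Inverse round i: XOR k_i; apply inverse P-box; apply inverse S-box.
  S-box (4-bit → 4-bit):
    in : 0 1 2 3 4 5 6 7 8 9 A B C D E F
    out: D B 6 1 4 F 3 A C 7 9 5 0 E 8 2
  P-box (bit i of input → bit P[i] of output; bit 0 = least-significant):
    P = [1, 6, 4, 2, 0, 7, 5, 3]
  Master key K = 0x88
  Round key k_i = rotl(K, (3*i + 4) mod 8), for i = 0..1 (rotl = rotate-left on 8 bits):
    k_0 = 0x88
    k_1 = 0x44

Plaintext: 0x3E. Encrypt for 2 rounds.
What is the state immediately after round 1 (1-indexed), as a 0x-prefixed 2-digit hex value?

0x8D

s_0 = plaintext = 0x3E
s_1 = Round(s_0, k_0) = 0x8D
s_2 = Round(s_1, k_1) = 0x38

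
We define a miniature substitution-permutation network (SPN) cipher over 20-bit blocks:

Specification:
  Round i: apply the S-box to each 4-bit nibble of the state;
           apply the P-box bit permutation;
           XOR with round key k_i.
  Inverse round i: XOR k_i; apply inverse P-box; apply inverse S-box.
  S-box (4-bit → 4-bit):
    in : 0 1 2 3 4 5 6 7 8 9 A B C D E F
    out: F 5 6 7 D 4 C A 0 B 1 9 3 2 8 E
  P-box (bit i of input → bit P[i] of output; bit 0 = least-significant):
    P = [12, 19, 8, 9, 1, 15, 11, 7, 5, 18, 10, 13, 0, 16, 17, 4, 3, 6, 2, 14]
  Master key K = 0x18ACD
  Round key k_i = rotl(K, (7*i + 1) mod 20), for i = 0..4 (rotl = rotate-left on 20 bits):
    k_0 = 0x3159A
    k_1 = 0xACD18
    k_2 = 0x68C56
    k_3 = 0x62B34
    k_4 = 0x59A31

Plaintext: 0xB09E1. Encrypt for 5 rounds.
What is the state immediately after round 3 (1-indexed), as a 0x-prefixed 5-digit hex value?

s_0 = plaintext = 0xB09E1
s_1 = Round(s_0, k_0) = 0x46423
s_2 = Round(s_1, k_1) = 0x03024
s_3 = Round(s_2, k_2) = 0x1733B
s_4 = Round(s_3, k_3) = 0x3B50A
s_5 = Round(s_4, k_4) = 0x506EE

0x1733B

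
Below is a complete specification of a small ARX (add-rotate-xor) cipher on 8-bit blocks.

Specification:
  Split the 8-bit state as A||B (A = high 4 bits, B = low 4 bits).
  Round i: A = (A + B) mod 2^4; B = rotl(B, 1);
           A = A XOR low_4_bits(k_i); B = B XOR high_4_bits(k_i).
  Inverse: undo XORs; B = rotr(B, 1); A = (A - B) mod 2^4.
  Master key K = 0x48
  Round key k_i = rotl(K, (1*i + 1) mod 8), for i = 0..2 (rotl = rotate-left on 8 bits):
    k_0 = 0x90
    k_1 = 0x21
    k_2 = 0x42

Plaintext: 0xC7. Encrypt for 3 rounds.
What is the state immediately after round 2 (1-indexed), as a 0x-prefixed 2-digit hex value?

0xBC

s_0 = plaintext = 0xC7
s_1 = Round(s_0, k_0) = 0x37
s_2 = Round(s_1, k_1) = 0xBC
s_3 = Round(s_2, k_2) = 0x5D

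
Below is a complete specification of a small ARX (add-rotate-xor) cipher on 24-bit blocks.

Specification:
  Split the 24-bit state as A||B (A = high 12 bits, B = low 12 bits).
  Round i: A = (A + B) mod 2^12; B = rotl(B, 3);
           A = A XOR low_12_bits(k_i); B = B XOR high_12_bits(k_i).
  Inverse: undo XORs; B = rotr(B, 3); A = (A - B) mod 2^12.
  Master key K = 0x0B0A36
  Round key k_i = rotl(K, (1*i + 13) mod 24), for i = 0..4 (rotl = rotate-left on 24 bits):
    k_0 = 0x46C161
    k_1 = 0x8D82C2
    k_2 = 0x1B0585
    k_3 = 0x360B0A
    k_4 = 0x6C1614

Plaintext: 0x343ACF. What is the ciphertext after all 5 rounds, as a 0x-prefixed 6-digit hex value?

s_0 = plaintext = 0x343ACF
s_1 = Round(s_0, k_0) = 0xF73211
s_2 = Round(s_1, k_1) = 0x346851
s_3 = Round(s_2, k_2) = 0xE1233C
s_4 = Round(s_3, k_3) = 0xA44A81
s_5 = Round(s_4, k_4) = 0x2D12CC

0x2D12CC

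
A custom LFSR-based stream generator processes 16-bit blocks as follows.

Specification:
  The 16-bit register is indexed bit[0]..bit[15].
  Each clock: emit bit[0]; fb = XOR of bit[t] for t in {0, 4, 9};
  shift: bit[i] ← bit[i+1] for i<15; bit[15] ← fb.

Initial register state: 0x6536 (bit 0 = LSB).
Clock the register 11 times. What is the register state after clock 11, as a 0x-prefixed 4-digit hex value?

0x1AEC

reg_0 = 0x6536
clock 1: out=0, reg = 0xB29B
clock 2: out=1, reg = 0xD94D
clock 3: out=1, reg = 0xECA6
clock 4: out=0, reg = 0x7653
clock 5: out=1, reg = 0xBB29
clock 6: out=1, reg = 0x5D94
clock 7: out=0, reg = 0xAECA
clock 8: out=0, reg = 0xD765
clock 9: out=1, reg = 0x6BB2
clock 10: out=0, reg = 0x35D9
clock 11: out=1, reg = 0x1AEC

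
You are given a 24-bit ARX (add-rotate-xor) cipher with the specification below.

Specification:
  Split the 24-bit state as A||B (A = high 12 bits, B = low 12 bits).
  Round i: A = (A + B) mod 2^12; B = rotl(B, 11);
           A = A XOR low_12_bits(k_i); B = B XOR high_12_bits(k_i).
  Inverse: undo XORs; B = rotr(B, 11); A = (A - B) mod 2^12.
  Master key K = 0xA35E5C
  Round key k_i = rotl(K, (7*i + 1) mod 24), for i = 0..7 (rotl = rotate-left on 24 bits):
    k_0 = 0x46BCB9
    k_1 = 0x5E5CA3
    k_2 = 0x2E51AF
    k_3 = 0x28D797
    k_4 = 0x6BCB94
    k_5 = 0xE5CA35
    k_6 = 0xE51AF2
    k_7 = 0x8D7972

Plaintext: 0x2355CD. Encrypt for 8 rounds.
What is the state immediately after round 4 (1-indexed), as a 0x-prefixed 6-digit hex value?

s_0 = plaintext = 0x2355CD
s_1 = Round(s_0, k_0) = 0x4BBE8D
s_2 = Round(s_1, k_1) = 0xFEBAA3
s_3 = Round(s_2, k_2) = 0xB21FB4
s_4 = Round(s_3, k_3) = 0xD42557
s_5 = Round(s_4, k_4) = 0x90DC17
s_6 = Round(s_5, k_5) = 0xF11057
s_7 = Round(s_6, k_6) = 0x59A67A
s_8 = Round(s_7, k_7) = 0x566BEA

0xD42557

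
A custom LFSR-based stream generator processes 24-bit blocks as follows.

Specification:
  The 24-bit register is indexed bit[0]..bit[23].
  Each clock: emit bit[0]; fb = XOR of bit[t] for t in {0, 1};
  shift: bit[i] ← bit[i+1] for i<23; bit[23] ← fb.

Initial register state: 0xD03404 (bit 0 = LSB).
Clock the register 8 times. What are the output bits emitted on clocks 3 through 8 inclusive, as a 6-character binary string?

100000

reg_0 = 0xD03404
clock 1: out=0, reg = 0x681A02
clock 2: out=0, reg = 0xB40D01
clock 3: out=1, reg = 0xDA0680
clock 4: out=0, reg = 0x6D0340
clock 5: out=0, reg = 0x3681A0
clock 6: out=0, reg = 0x1B40D0
clock 7: out=0, reg = 0x0DA068
clock 8: out=0, reg = 0x06D034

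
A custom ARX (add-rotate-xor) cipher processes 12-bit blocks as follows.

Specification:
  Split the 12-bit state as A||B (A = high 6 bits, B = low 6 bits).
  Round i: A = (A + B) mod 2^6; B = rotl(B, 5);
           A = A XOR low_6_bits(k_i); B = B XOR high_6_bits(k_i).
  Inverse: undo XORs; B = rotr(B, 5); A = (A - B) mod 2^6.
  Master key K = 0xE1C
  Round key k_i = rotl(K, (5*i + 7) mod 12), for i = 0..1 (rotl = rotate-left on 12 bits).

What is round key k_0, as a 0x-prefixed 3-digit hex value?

0xE70

K = 0xE1C
k_0 = rotl(K, (5*0+7) mod 12) = rotl(K, 7) = 0xE70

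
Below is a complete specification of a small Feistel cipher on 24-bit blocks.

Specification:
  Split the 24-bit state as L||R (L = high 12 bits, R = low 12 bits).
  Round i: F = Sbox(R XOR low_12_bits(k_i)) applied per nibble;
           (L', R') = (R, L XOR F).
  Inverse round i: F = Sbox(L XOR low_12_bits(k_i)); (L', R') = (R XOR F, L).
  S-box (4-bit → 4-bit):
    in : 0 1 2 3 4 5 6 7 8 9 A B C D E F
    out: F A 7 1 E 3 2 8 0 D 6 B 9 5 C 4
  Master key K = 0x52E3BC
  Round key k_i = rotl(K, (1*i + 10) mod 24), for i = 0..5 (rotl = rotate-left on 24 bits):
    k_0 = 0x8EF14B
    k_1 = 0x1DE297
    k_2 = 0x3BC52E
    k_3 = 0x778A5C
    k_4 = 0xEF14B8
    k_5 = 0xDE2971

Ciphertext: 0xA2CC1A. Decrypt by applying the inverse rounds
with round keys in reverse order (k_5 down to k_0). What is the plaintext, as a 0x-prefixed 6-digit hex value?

s_0 = ciphertext = 0xA2CC1A
s_1 = InvRound(s_0, k_5) = 0xD2FA2C
s_2 = InvRound(s_1, k_4) = 0x7F4D2F
s_3 = InvRound(s_2, k_3) = 0x84F7F4
s_4 = InvRound(s_3, k_2) = 0x2DE84F
s_5 = InvRound(s_4, k_1) = 0x7A22DE
s_6 = InvRound(s_5, k_0) = 0x0137A2

0x0137A2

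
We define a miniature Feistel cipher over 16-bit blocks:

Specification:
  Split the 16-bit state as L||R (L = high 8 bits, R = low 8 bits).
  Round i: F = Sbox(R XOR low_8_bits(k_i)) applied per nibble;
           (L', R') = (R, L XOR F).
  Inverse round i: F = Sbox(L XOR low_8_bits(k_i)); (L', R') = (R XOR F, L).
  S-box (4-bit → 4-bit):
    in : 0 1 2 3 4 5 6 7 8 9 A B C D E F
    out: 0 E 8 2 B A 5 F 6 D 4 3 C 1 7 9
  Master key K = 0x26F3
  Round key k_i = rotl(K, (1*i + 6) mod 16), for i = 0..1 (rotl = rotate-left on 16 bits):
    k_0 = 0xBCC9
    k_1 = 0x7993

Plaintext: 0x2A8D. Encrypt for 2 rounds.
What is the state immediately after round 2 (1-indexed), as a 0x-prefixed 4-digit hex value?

s_0 = plaintext = 0x2A8D
s_1 = Round(s_0, k_0) = 0x8D91
s_2 = Round(s_1, k_1) = 0x9185

0x9185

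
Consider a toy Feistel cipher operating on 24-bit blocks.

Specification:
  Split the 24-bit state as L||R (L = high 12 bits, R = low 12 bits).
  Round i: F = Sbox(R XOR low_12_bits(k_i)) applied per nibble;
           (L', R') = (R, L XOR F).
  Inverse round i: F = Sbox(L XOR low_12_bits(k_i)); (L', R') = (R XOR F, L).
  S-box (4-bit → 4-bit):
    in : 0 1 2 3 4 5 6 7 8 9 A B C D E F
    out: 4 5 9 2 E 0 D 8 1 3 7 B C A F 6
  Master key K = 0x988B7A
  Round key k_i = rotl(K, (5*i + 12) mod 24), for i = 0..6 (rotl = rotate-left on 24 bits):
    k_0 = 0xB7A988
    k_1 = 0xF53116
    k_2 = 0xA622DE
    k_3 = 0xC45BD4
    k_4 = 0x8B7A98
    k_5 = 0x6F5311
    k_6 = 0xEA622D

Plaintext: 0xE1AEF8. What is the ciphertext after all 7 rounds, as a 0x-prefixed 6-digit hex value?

0xA9D673

s_0 = plaintext = 0xE1AEF8
s_1 = Round(s_0, k_0) = 0xEF869E
s_2 = Round(s_1, k_1) = 0x69E6E9
s_3 = Round(s_2, k_2) = 0x6E98B6
s_4 = Round(s_3, k_3) = 0x8B6430
s_5 = Round(s_4, k_4) = 0x4307C7
s_6 = Round(s_5, k_5) = 0x7C7A9D
s_7 = Round(s_6, k_6) = 0xA9D673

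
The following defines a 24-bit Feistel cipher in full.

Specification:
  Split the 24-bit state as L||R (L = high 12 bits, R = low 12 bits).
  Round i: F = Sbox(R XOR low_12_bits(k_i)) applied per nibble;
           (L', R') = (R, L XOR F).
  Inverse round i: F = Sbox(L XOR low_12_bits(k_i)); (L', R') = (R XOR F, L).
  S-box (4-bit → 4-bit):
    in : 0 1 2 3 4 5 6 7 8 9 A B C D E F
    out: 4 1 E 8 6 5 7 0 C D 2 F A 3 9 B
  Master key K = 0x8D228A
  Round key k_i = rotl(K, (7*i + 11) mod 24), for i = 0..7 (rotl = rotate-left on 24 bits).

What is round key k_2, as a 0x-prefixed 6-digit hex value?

0x1A4515

K = 0x8D228A
k_0 = rotl(K, (7*0+11) mod 24) = rotl(K, 11) = 0x145469
k_1 = rotl(K, (7*1+11) mod 24) = rotl(K, 18) = 0x2A348A
k_2 = rotl(K, (7*2+11) mod 24) = rotl(K, 1) = 0x1A4515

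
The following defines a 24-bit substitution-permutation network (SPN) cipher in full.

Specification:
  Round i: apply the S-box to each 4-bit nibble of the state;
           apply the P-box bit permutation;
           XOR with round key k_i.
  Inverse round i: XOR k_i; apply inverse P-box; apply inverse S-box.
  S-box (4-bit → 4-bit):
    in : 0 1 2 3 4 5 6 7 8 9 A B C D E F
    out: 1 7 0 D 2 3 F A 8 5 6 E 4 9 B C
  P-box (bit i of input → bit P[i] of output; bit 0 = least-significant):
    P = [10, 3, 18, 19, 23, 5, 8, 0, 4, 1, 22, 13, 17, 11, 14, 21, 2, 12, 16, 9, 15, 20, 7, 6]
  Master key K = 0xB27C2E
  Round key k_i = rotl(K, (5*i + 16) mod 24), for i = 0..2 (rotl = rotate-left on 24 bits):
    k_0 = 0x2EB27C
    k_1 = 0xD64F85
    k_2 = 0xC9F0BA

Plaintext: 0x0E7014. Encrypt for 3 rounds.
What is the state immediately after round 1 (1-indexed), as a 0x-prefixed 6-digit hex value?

0x8E2940

s_0 = plaintext = 0x0E7014
s_1 = Round(s_0, k_0) = 0x8E2940
s_2 = Round(s_1, k_1) = 0x9659F1
s_3 = Round(s_2, k_2) = 0x8E6F27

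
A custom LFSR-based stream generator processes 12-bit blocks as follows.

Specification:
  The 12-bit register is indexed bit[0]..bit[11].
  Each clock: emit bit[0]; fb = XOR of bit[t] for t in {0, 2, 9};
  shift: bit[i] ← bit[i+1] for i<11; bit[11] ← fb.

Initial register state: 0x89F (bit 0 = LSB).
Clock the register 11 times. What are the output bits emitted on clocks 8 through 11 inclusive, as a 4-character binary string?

reg_0 = 0x89F
clock 1: out=1, reg = 0x44F
clock 2: out=1, reg = 0x227
clock 3: out=1, reg = 0x913
clock 4: out=1, reg = 0xC89
clock 5: out=1, reg = 0xE44
clock 6: out=0, reg = 0x722
clock 7: out=0, reg = 0xB91
clock 8: out=1, reg = 0x5C8
clock 9: out=0, reg = 0x2E4
clock 10: out=0, reg = 0x172
clock 11: out=0, reg = 0x0B9

1000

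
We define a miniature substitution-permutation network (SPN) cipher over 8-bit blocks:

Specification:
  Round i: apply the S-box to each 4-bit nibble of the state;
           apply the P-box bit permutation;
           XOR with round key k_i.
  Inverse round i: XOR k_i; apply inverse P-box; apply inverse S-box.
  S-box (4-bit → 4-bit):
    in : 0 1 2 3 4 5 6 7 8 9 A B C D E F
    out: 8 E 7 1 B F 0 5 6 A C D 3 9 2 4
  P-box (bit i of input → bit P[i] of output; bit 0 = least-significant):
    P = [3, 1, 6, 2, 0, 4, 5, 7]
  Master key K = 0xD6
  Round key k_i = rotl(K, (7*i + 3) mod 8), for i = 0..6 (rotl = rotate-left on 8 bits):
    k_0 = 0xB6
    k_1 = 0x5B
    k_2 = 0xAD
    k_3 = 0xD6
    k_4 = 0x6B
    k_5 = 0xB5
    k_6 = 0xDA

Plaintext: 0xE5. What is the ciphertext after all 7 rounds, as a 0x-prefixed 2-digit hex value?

s_0 = plaintext = 0xE5
s_1 = Round(s_0, k_0) = 0xE8
s_2 = Round(s_1, k_1) = 0x09
s_3 = Round(s_2, k_2) = 0x2B
s_4 = Round(s_3, k_3) = 0xAB
s_5 = Round(s_4, k_4) = 0x87
s_6 = Round(s_5, k_5) = 0xCD
s_7 = Round(s_6, k_6) = 0xC7

0xC7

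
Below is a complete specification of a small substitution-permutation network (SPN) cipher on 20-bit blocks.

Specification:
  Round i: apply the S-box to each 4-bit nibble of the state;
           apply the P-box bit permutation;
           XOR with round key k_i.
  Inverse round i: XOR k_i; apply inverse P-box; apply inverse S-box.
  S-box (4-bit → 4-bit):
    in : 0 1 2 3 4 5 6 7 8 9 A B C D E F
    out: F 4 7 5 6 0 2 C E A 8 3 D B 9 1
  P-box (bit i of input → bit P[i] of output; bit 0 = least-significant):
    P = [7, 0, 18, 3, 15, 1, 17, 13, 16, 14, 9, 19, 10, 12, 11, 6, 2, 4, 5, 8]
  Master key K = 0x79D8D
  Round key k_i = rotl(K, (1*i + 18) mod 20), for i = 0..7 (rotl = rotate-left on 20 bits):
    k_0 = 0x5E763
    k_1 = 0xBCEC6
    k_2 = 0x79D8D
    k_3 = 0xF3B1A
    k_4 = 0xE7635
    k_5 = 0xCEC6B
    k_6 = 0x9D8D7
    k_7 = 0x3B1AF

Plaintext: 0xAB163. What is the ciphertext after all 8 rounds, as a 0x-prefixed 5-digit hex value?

0x9A95A

s_0 = plaintext = 0xAB163
s_1 = Round(s_0, k_0) = 0x1F0E1
s_2 = Round(s_1, k_1) = 0x628E6
s_3 = Round(s_2, k_2) = 0xF639C
s_4 = Round(s_3, k_3) = 0xA0994
s_5 = Round(s_4, k_4) = 0x20B76
s_6 = Round(s_5, k_5) = 0xF901E
s_7 = Round(s_6, k_6) = 0x28A1B
s_8 = Round(s_7, k_7) = 0x9A95A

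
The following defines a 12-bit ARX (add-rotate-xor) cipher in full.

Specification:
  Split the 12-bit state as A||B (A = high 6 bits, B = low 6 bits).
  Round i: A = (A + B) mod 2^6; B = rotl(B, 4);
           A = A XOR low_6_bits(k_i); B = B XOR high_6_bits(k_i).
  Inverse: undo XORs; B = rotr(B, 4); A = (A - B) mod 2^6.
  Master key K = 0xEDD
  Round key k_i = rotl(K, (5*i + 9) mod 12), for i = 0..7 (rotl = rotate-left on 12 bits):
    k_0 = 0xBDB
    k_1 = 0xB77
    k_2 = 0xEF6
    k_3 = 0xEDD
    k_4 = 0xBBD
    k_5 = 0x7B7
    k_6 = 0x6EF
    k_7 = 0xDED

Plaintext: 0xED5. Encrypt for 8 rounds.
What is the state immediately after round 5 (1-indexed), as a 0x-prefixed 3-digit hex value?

s_0 = plaintext = 0xED5
s_1 = Round(s_0, k_0) = 0x2FA
s_2 = Round(s_1, k_1) = 0xC83
s_3 = Round(s_2, k_2) = 0x0CB
s_4 = Round(s_3, k_3) = 0x4C9
s_5 = Round(s_4, k_4) = 0x87C
s_6 = Round(s_5, k_5) = 0xA91
s_7 = Round(s_6, k_6) = 0x50F
s_8 = Round(s_7, k_7) = 0x384

0x87C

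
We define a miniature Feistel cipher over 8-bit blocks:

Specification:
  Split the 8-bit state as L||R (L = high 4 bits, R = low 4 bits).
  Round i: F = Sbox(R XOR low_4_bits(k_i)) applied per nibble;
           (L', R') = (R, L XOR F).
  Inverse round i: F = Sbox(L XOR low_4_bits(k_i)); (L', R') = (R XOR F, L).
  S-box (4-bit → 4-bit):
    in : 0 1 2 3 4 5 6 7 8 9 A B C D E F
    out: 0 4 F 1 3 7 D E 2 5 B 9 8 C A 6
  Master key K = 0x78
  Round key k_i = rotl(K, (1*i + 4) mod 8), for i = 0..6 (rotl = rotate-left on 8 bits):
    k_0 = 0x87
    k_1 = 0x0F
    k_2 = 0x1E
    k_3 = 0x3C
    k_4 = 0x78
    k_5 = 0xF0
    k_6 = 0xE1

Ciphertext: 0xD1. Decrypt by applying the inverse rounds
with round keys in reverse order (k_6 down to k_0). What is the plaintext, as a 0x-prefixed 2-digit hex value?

0x30

s_0 = ciphertext = 0xD1
s_1 = InvRound(s_0, k_6) = 0x9D
s_2 = InvRound(s_1, k_5) = 0x89
s_3 = InvRound(s_2, k_4) = 0x98
s_4 = InvRound(s_3, k_3) = 0xF9
s_5 = InvRound(s_4, k_2) = 0xDF
s_6 = InvRound(s_5, k_1) = 0x0D
s_7 = InvRound(s_6, k_0) = 0x30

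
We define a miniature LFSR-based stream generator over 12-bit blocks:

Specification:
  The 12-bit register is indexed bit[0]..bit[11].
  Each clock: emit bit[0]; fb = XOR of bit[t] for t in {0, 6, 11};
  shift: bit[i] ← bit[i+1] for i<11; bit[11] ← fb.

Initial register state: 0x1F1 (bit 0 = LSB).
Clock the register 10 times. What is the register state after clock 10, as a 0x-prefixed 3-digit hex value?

reg_0 = 0x1F1
clock 1: out=1, reg = 0x0F8
clock 2: out=0, reg = 0x87C
clock 3: out=0, reg = 0x43E
clock 4: out=0, reg = 0x21F
clock 5: out=1, reg = 0x90F
clock 6: out=1, reg = 0x487
clock 7: out=1, reg = 0xA43
clock 8: out=1, reg = 0xD21
clock 9: out=1, reg = 0x690
clock 10: out=0, reg = 0x348

0x348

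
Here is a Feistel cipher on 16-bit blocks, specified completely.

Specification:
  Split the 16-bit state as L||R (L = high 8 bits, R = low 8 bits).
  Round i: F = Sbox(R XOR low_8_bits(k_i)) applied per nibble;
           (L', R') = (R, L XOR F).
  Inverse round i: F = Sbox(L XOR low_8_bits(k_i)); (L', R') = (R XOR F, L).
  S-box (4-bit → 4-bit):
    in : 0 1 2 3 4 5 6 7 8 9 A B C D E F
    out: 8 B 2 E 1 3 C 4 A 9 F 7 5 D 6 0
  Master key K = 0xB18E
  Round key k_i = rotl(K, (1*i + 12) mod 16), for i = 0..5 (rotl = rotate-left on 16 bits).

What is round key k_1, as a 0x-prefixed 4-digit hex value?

0xD631

K = 0xB18E
k_0 = rotl(K, (1*0+12) mod 16) = rotl(K, 12) = 0xEB18
k_1 = rotl(K, (1*1+12) mod 16) = rotl(K, 13) = 0xD631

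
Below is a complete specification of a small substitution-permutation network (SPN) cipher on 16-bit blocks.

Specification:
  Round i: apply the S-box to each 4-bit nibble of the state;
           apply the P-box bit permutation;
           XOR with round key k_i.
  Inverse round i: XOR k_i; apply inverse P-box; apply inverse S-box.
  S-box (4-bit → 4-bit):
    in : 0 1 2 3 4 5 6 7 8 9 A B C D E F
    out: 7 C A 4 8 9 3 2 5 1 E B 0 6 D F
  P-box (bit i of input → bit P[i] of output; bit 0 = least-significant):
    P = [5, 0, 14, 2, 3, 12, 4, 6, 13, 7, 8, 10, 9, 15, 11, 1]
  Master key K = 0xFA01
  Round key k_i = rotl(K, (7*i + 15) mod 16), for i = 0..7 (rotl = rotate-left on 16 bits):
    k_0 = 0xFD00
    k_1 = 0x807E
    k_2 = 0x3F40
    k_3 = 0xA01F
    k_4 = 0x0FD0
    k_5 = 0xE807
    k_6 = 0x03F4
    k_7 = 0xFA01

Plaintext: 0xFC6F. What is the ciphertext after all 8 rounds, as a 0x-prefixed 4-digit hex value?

0x1D0D

s_0 = plaintext = 0xFC6F
s_1 = Round(s_0, k_0) = 0x272F
s_2 = Round(s_1, k_1) = 0x5099
s_3 = Round(s_2, k_2) = 0x1CEA
s_4 = Round(s_3, k_3) = 0xE840
s_5 = Round(s_4, k_4) = 0x64B3
s_6 = Round(s_5, k_5) = 0x3E4F
s_7 = Round(s_6, k_6) = 0x6E91
s_8 = Round(s_7, k_7) = 0x1D0D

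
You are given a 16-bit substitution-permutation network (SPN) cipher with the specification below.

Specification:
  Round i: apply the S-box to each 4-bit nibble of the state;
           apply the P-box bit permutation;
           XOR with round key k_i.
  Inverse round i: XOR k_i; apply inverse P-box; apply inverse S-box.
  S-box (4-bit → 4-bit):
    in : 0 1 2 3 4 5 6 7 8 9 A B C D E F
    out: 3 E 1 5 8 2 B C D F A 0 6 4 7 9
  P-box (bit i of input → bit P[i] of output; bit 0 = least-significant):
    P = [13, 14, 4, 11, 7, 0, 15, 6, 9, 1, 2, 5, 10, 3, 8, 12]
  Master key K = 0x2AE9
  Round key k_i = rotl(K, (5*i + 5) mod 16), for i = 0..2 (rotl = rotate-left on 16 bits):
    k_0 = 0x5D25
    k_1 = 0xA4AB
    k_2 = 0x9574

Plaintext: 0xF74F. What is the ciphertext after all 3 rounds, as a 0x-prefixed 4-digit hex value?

0x4350

s_0 = plaintext = 0xF74F
s_1 = Round(s_0, k_0) = 0x6141
s_2 = Round(s_1, k_1) = 0xF8D5
s_3 = Round(s_2, k_2) = 0x4350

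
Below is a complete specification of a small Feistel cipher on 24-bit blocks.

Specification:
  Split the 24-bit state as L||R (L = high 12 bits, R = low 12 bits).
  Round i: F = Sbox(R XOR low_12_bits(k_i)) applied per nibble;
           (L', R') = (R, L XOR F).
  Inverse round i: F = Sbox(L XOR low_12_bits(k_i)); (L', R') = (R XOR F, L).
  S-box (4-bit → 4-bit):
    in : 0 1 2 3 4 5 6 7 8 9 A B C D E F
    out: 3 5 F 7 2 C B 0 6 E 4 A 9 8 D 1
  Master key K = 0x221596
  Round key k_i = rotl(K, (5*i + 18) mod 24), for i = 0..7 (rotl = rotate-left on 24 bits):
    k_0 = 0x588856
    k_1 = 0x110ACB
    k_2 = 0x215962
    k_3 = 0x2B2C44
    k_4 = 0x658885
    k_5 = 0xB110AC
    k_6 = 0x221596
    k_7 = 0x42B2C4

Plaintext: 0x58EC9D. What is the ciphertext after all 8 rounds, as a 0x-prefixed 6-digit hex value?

s_0 = plaintext = 0x58EC9D
s_1 = Round(s_0, k_0) = 0xC9D714
s_2 = Round(s_1, k_1) = 0x71441C
s_3 = Round(s_2, k_2) = 0x41CF19
s_4 = Round(s_3, k_3) = 0xF193D4
s_5 = Round(s_4, k_4) = 0x3D45DC
s_6 = Round(s_5, k_5) = 0x5DCFD7
s_7 = Round(s_6, k_6) = 0xFD71F9
s_8 = Round(s_7, k_7) = 0x1F98AF

0x1F98AF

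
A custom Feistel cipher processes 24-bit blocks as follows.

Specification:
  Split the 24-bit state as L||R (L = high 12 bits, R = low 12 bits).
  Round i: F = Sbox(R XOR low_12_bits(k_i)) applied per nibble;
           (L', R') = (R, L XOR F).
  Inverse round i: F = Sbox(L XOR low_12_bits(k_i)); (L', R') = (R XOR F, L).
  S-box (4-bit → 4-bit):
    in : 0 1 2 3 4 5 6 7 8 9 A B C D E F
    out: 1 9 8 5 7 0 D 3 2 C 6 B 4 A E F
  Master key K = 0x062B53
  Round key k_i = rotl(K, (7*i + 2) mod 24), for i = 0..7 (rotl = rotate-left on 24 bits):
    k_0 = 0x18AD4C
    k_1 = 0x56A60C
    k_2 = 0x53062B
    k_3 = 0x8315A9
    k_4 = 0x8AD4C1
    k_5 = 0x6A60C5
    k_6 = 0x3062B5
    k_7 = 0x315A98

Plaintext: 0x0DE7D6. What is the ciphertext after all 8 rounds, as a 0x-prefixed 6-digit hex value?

0x197C93

s_0 = plaintext = 0x0DE7D6
s_1 = Round(s_0, k_0) = 0x7D6618
s_2 = Round(s_1, k_1) = 0x618641
s_3 = Round(s_2, k_2) = 0x6417CE
s_4 = Round(s_3, k_3) = 0x7CEE92
s_5 = Round(s_4, k_4) = 0xE921CB
s_6 = Round(s_5, k_5) = 0x1CB78C
s_7 = Round(s_6, k_6) = 0x78C197
s_8 = Round(s_7, k_7) = 0x197C93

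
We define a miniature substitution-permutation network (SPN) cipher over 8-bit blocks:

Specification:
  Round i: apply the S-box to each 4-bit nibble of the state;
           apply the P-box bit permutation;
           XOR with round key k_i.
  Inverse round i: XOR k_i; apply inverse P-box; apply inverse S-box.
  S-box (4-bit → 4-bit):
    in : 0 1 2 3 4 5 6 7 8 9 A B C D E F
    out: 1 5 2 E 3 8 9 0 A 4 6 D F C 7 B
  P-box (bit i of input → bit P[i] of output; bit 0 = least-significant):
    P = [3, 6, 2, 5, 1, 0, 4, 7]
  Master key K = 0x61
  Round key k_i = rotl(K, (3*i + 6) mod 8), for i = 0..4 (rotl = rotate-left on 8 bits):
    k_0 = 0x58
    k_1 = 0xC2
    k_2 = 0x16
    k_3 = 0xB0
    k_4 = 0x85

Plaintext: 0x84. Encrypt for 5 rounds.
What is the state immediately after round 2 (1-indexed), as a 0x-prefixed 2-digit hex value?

0xDE

s_0 = plaintext = 0x84
s_1 = Round(s_0, k_0) = 0x91
s_2 = Round(s_1, k_1) = 0xDE
s_3 = Round(s_2, k_2) = 0xCA
s_4 = Round(s_3, k_3) = 0x67
s_5 = Round(s_4, k_4) = 0x07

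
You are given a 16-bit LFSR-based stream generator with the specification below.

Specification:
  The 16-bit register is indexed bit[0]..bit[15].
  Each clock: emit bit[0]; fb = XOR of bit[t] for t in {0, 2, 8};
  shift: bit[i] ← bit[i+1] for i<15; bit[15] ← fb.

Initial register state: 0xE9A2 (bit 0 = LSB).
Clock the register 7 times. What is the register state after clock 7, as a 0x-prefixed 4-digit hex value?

reg_0 = 0xE9A2
clock 1: out=0, reg = 0xF4D1
clock 2: out=1, reg = 0xFA68
clock 3: out=0, reg = 0x7D34
clock 4: out=0, reg = 0x3E9A
clock 5: out=0, reg = 0x1F4D
clock 6: out=1, reg = 0x8FA6
clock 7: out=0, reg = 0x47D3

0x47D3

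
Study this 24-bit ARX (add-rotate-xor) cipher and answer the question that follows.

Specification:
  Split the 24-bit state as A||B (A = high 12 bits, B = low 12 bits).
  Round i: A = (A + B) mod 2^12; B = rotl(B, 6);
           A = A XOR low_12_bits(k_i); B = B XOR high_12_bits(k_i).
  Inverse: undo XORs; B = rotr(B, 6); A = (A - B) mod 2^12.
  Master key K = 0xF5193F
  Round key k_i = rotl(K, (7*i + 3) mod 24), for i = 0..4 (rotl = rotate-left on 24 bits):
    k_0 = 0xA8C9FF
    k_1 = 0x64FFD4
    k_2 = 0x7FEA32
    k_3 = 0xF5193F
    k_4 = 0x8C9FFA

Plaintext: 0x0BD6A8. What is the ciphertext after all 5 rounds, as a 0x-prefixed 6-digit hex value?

0x2F4805

s_0 = plaintext = 0x0BD6A8
s_1 = Round(s_0, k_0) = 0xE9A096
s_2 = Round(s_1, k_1) = 0x0E43CD
s_3 = Round(s_2, k_2) = 0xE834B1
s_4 = Round(s_3, k_3) = 0xA0B303
s_5 = Round(s_4, k_4) = 0x2F4805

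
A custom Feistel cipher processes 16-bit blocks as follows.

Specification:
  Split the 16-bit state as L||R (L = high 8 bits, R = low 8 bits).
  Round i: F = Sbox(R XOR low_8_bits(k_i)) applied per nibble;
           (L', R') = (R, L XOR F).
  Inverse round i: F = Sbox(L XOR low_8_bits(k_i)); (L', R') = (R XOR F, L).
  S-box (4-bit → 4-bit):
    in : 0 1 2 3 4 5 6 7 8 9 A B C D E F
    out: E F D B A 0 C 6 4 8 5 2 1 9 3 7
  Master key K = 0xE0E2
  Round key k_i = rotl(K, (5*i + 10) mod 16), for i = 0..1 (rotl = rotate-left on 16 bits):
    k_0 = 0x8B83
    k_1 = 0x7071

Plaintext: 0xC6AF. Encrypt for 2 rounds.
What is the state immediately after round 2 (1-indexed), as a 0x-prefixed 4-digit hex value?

s_0 = plaintext = 0xC6AF
s_1 = Round(s_0, k_0) = 0xAF17
s_2 = Round(s_1, k_1) = 0x1763

0x1763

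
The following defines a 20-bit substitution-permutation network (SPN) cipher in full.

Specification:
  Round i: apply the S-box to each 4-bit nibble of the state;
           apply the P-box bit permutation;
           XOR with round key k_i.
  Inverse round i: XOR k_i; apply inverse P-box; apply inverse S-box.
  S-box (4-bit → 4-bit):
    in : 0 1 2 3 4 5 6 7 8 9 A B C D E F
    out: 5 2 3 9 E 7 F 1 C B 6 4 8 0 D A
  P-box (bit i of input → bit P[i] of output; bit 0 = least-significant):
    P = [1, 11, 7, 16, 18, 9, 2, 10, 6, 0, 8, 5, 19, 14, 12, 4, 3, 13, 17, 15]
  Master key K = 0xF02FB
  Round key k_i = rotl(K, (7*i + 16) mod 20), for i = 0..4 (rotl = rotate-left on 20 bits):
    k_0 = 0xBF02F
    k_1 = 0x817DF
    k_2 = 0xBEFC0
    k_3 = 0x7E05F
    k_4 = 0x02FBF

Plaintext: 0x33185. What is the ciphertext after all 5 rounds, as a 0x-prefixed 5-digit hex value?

s_0 = plaintext = 0x33185
s_1 = Round(s_0, k_0) = 0x37CB0
s_2 = Round(s_1, k_1) = 0x09771
s_3 = Round(s_2, k_2) = 0x5A798
s_4 = Round(s_3, k_3) = 0x09697
s_5 = Round(s_4, k_4) = 0xE68C4

0xE68C4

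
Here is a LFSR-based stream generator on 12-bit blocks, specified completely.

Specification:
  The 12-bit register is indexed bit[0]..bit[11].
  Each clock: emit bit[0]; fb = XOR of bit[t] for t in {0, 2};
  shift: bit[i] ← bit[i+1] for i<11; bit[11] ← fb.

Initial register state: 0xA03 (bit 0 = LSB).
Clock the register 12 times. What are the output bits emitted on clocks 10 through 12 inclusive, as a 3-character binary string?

101

reg_0 = 0xA03
clock 1: out=1, reg = 0xD01
clock 2: out=1, reg = 0xE80
clock 3: out=0, reg = 0x740
clock 4: out=0, reg = 0x3A0
clock 5: out=0, reg = 0x1D0
clock 6: out=0, reg = 0x0E8
clock 7: out=0, reg = 0x074
clock 8: out=0, reg = 0x83A
clock 9: out=0, reg = 0x41D
clock 10: out=1, reg = 0x20E
clock 11: out=0, reg = 0x907
clock 12: out=1, reg = 0x483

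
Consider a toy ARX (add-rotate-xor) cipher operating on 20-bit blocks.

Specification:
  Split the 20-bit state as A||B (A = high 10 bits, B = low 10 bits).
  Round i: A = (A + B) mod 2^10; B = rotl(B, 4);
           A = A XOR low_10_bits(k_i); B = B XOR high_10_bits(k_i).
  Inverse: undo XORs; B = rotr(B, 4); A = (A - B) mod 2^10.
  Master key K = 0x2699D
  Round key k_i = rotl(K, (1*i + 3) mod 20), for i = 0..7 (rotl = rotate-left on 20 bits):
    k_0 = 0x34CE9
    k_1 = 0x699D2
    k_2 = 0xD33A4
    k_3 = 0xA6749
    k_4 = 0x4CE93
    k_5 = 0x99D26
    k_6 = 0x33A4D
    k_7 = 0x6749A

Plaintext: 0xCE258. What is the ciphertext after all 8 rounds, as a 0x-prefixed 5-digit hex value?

s_0 = plaintext = 0xCE258
s_1 = Round(s_0, k_0) = 0x5E55A
s_2 = Round(s_1, k_1) = 0xC0403
s_3 = Round(s_2, k_2) = 0x2837C
s_4 = Round(s_3, k_3) = 0xD5554
s_5 = Round(s_4, k_4) = 0x8E876
s_6 = Round(s_5, k_5) = 0xE5906
s_7 = Round(s_6, k_6) = 0xB44AA
s_8 = Round(s_7, k_7) = 0xF873F

0xF873F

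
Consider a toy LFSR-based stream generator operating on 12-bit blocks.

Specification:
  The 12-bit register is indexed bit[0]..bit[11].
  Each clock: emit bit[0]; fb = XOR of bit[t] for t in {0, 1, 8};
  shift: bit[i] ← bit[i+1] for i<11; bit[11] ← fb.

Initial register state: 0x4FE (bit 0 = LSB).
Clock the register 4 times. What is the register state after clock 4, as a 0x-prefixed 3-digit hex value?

0x54F

reg_0 = 0x4FE
clock 1: out=0, reg = 0xA7F
clock 2: out=1, reg = 0x53F
clock 3: out=1, reg = 0xA9F
clock 4: out=1, reg = 0x54F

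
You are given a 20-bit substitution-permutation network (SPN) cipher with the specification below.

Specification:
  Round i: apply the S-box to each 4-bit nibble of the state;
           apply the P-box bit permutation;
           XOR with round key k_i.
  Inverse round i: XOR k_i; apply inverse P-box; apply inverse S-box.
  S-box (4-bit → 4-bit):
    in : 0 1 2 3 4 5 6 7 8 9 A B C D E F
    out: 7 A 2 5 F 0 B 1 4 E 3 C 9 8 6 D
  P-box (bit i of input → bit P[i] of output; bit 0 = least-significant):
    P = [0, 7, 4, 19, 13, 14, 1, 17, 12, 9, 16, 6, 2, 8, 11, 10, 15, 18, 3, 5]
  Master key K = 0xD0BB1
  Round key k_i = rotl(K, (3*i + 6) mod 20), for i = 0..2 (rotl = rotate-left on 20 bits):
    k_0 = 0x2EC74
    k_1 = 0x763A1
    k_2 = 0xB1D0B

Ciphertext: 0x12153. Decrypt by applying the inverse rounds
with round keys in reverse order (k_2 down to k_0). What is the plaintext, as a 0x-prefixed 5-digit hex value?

s_0 = ciphertext = 0x12153
s_1 = InvRound(s_0, k_2) = 0x8BCCB
s_2 = InvRound(s_1, k_1) = 0x4949D
s_3 = InvRound(s_2, k_0) = 0x98C6A

0x98C6A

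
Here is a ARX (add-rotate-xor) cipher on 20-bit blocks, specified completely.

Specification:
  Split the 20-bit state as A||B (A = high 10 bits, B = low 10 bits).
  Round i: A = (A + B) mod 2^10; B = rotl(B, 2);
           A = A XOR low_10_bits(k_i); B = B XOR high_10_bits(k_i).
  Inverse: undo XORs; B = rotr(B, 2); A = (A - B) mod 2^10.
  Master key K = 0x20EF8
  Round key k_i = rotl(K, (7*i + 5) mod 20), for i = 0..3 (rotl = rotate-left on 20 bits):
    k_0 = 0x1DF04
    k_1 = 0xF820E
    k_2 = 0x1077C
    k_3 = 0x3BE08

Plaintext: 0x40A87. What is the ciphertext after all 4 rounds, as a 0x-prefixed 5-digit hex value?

0xE5582

s_0 = plaintext = 0x40A87
s_1 = Round(s_0, k_0) = 0x23669
s_2 = Round(s_1, k_1) = 0x3E246
s_3 = Round(s_2, k_2) = 0x1095B
s_4 = Round(s_3, k_3) = 0xE5582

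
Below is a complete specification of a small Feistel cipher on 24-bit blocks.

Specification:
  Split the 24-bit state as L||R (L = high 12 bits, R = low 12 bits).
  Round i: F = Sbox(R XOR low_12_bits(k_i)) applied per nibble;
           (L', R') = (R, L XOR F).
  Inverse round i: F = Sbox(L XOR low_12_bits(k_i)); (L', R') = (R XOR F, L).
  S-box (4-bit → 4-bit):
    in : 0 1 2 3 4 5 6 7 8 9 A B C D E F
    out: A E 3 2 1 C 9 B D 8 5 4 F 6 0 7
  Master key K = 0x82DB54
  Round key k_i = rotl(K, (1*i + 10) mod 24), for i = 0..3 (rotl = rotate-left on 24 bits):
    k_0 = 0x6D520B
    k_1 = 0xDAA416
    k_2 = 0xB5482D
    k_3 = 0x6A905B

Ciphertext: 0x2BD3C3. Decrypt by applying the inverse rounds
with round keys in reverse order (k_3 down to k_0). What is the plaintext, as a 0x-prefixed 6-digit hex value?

s_0 = ciphertext = 0x2BD3C3
s_1 = InvRound(s_0, k_3) = 0x0CA2BD
s_2 = InvRound(s_1, k_2) = 0xFB60CA
s_3 = InvRound(s_2, k_1) = 0x490FB6
s_4 = InvRound(s_3, k_0) = 0x632490

0x632490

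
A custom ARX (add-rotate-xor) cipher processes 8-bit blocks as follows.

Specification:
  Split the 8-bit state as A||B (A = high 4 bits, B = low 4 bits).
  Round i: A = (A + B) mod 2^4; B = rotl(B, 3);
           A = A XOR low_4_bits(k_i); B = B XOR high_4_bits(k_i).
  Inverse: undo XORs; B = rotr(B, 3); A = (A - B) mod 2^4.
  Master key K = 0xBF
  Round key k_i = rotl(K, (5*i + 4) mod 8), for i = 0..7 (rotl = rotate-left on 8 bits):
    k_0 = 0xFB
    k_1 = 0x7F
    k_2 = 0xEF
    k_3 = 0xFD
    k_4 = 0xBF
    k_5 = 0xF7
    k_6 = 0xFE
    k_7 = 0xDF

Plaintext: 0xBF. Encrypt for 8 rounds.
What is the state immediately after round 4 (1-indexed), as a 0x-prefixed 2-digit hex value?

0x25

s_0 = plaintext = 0xBF
s_1 = Round(s_0, k_0) = 0x10
s_2 = Round(s_1, k_1) = 0xE7
s_3 = Round(s_2, k_2) = 0xA5
s_4 = Round(s_3, k_3) = 0x25
s_5 = Round(s_4, k_4) = 0x81
s_6 = Round(s_5, k_5) = 0xE7
s_7 = Round(s_6, k_6) = 0xB4
s_8 = Round(s_7, k_7) = 0x0F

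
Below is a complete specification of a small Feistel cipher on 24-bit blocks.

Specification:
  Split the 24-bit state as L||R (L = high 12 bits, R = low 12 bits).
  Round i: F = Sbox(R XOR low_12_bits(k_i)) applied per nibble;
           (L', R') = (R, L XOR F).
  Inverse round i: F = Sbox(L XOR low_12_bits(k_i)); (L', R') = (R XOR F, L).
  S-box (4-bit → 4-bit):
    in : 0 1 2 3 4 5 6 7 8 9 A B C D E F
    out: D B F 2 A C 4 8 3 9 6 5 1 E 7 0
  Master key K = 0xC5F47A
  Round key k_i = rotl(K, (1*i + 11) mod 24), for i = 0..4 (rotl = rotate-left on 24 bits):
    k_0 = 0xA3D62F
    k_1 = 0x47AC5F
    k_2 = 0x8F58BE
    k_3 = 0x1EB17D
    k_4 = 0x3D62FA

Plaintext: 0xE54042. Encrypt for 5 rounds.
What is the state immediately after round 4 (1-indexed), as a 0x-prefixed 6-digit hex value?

s_0 = plaintext = 0xE54042
s_1 = Round(s_0, k_0) = 0x042A1A
s_2 = Round(s_1, k_1) = 0xA1A4EE
s_3 = Round(s_2, k_2) = 0x4EEBD7
s_4 = Round(s_3, k_3) = 0xBD7288
s_5 = Round(s_4, k_4) = 0x288658

0xBD7288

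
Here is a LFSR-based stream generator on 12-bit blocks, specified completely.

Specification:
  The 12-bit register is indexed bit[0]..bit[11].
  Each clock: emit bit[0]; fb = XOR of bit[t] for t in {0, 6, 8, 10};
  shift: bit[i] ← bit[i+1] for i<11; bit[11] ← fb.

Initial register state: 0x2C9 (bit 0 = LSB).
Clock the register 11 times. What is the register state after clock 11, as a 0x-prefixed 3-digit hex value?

0x380

reg_0 = 0x2C9
clock 1: out=1, reg = 0x164
clock 2: out=0, reg = 0x0B2
clock 3: out=0, reg = 0x059
clock 4: out=1, reg = 0x02C
clock 5: out=0, reg = 0x016
clock 6: out=0, reg = 0x00B
clock 7: out=1, reg = 0x805
clock 8: out=1, reg = 0xC02
clock 9: out=0, reg = 0xE01
clock 10: out=1, reg = 0x700
clock 11: out=0, reg = 0x380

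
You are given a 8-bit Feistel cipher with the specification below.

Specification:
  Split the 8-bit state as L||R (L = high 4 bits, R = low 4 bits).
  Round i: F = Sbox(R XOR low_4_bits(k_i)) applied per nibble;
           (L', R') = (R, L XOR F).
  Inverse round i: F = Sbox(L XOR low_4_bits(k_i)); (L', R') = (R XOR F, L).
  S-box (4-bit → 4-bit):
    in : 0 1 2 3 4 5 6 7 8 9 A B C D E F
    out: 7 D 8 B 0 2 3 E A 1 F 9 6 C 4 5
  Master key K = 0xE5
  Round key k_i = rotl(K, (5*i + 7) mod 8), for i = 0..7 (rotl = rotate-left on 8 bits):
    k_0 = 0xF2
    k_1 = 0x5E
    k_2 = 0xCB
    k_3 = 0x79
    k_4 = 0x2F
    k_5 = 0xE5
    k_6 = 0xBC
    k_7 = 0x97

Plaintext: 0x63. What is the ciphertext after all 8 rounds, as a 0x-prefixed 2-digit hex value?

s_0 = plaintext = 0x63
s_1 = Round(s_0, k_0) = 0x3B
s_2 = Round(s_1, k_1) = 0xB1
s_3 = Round(s_2, k_2) = 0x14
s_4 = Round(s_3, k_3) = 0x4D
s_5 = Round(s_4, k_4) = 0xDC
s_6 = Round(s_5, k_5) = 0xCC
s_7 = Round(s_6, k_6) = 0xCB
s_8 = Round(s_7, k_7) = 0xBA

0xBA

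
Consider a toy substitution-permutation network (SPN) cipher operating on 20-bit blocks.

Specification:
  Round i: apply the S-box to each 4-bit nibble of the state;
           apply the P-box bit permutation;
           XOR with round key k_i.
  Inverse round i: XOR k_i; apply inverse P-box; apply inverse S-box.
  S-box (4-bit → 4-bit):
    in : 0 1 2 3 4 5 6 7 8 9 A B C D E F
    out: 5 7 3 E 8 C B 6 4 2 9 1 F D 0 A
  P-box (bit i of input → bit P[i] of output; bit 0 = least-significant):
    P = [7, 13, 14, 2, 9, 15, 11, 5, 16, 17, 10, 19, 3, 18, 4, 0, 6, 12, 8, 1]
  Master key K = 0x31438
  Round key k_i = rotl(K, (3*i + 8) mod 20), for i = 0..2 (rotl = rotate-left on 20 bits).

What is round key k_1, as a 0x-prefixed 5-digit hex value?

K = 0x31438
k_0 = rotl(K, (3*0+8) mod 20) = rotl(K, 8) = 0x43831
k_1 = rotl(K, (3*1+8) mod 20) = rotl(K, 11) = 0x1C18A

0x1C18A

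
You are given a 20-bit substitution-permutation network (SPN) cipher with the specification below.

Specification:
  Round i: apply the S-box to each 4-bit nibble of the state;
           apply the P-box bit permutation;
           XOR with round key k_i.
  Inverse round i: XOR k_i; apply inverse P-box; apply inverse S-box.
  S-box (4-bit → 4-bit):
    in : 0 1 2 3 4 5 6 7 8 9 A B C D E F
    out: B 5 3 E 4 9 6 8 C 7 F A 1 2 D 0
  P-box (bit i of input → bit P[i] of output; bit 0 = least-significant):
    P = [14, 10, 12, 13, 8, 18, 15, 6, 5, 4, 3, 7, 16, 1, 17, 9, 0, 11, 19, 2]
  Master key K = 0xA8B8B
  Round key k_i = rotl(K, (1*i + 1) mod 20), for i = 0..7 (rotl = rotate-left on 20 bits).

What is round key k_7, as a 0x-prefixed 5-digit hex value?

K = 0xA8B8B
k_0 = rotl(K, (1*0+1) mod 20) = rotl(K, 1) = 0x51717
k_1 = rotl(K, (1*1+1) mod 20) = rotl(K, 2) = 0xA2E2E
k_2 = rotl(K, (1*2+1) mod 20) = rotl(K, 3) = 0x45C5D
k_3 = rotl(K, (1*3+1) mod 20) = rotl(K, 4) = 0x8B8BA
k_4 = rotl(K, (1*4+1) mod 20) = rotl(K, 5) = 0x17175
k_5 = rotl(K, (1*5+1) mod 20) = rotl(K, 6) = 0x2E2EA
k_6 = rotl(K, (1*6+1) mod 20) = rotl(K, 7) = 0x5C5D4
k_7 = rotl(K, (1*7+1) mod 20) = rotl(K, 8) = 0xB8BA8

0xB8BA8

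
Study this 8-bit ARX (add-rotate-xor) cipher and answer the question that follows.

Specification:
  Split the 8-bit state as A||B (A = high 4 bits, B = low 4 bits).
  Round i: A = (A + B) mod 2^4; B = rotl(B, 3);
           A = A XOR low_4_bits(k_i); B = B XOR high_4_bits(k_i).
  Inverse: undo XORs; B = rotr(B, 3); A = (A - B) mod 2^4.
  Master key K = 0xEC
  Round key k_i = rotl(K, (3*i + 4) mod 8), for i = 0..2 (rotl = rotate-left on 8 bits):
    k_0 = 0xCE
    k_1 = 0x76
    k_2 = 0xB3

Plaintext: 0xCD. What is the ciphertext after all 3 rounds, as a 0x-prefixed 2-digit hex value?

s_0 = plaintext = 0xCD
s_1 = Round(s_0, k_0) = 0x72
s_2 = Round(s_1, k_1) = 0xF6
s_3 = Round(s_2, k_2) = 0x68

0x68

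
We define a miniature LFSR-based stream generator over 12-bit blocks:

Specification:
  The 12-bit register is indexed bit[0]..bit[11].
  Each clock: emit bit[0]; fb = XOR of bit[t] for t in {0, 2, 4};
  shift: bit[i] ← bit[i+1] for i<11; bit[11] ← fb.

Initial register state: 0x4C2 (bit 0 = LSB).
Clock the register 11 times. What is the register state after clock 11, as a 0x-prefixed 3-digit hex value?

reg_0 = 0x4C2
clock 1: out=0, reg = 0x261
clock 2: out=1, reg = 0x930
clock 3: out=0, reg = 0xC98
clock 4: out=0, reg = 0xE4C
clock 5: out=0, reg = 0xF26
clock 6: out=0, reg = 0xF93
clock 7: out=1, reg = 0x7C9
clock 8: out=1, reg = 0xBE4
clock 9: out=0, reg = 0xDF2
clock 10: out=0, reg = 0xEF9
clock 11: out=1, reg = 0x77C

0x77C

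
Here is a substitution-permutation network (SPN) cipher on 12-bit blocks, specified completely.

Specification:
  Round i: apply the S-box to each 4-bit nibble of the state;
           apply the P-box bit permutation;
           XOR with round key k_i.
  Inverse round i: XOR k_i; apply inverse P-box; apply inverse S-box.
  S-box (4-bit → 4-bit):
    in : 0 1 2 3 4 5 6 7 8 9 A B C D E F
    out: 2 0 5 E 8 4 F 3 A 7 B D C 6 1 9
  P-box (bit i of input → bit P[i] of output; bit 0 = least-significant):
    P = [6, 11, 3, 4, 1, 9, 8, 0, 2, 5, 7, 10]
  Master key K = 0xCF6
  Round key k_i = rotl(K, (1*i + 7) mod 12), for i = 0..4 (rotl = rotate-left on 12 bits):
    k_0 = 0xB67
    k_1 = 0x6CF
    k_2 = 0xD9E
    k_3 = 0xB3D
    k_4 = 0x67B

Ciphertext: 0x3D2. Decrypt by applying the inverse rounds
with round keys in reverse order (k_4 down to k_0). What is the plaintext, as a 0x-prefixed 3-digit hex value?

0x606

s_0 = ciphertext = 0x3D2
s_1 = InvRound(s_0, k_4) = 0x3C5
s_2 = InvRound(s_1, k_3) = 0xD16
s_3 = InvRound(s_2, k_2) = 0x515
s_4 = InvRound(s_3, k_1) = 0x59B
s_5 = InvRound(s_4, k_0) = 0x606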